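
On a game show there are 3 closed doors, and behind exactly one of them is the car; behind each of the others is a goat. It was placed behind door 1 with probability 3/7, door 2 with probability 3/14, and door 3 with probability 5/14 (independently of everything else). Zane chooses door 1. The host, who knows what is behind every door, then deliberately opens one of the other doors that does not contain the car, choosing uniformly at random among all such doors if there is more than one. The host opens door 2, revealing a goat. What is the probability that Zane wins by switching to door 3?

Apply Bayes' rule, conditioning on where the car actually is.
If it is behind door 1 (prior 3/7): the host has 2 equally likely choices, so probability 1/2; weight (3/7)·(1/2) = 3/14.
If it is behind door 2 (prior 3/14): the host opened door 2, so this case is ruled out; weight (3/14)·0 = 0.
If it is behind door 3 (prior 5/14): the host has no choice, probability 1; weight (5/14)·1 = 5/14.
The weights sum to 4/7.
So P(the car behind door 3 | the host opened door 2) = (5/14) / (4/7) = 5/8.

5/8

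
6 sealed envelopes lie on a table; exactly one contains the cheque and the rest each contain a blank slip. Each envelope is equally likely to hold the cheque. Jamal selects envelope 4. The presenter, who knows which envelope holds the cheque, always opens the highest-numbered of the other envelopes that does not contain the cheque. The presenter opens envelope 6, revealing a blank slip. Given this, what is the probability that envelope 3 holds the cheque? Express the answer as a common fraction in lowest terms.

1/5

Condition on the true location of the cheque.
If it is in any of envelopes 1, 2, 3, 4, and 5 (prior 1/6 each): envelope 6 is the highest-numbered option available, probability 1; weight (1/6)·1 = 1/6 each.
If it is in envelope 6 (prior 1/6): the presenter opened envelope 6, so this case is ruled out; weight (1/6)·0 = 0.
The weights sum to 5/6.
So P(the cheque in envelope 3 | the presenter opened envelope 6) = (1/6) / (5/6) = 1/5.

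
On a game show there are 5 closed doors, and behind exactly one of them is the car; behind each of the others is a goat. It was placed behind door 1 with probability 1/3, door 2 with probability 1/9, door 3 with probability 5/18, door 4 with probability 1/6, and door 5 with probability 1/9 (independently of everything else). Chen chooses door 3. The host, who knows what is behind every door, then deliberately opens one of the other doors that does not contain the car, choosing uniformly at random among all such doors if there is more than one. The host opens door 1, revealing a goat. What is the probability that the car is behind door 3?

15/43

Condition on the true location of the car.
If it is behind door 1 (prior 1/3): the host opened door 1, so this case is ruled out; weight (1/3)·0 = 0.
If it is behind either of doors 2 and 5 (prior 1/9 each): the host has 3 equally likely choices, so probability 1/3; weight (1/9)·(1/3) = 1/27 each.
If it is behind door 3 (prior 5/18): the host has 4 equally likely choices, so probability 1/4; weight (5/18)·(1/4) = 5/72.
If it is behind door 4 (prior 1/6): the host has 3 equally likely choices, so probability 1/3; weight (1/6)·(1/3) = 1/18.
The weights sum to 43/216.
So P(the car behind door 3 | the host opened door 1) = (5/72) / (43/216) = 15/43.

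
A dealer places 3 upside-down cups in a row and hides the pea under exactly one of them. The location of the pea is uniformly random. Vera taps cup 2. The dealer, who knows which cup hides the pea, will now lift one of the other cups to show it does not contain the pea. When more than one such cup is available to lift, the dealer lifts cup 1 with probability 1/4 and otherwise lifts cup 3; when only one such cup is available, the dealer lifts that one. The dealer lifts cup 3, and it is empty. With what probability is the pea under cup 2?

Apply Bayes' rule, conditioning on where the pea actually is.
If it is under cup 1 (prior 1/3): only cup 3 is available, probability 1; weight (1/3)·1 = 1/3.
If it is under cup 2 (prior 1/3): cup 1 is available but not opened, probability 3/4; weight (1/3)·(3/4) = 1/4.
If it is under cup 3 (prior 1/3): the dealer opened cup 3, so this case is ruled out; weight (1/3)·0 = 0.
The weights sum to 7/12.
So P(the pea under cup 2 | the dealer opened cup 3) = (1/4) / (7/12) = 3/7.

3/7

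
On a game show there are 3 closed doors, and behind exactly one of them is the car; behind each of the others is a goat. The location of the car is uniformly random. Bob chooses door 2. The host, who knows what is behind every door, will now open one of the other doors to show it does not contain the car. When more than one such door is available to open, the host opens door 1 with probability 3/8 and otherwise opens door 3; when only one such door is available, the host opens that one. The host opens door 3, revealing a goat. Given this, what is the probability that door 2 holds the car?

5/13

Consider each possible location of the car in turn.
If it is behind door 1 (prior 1/3): only door 3 is available, probability 1; weight (1/3)·1 = 1/3.
If it is behind door 2 (prior 1/3): door 1 is available but not opened, probability 5/8; weight (1/3)·(5/8) = 5/24.
If it is behind door 3 (prior 1/3): the host opened door 3, so this case is ruled out; weight (1/3)·0 = 0.
The weights sum to 13/24.
So P(the car behind door 2 | the host opened door 3) = (5/24) / (13/24) = 5/13.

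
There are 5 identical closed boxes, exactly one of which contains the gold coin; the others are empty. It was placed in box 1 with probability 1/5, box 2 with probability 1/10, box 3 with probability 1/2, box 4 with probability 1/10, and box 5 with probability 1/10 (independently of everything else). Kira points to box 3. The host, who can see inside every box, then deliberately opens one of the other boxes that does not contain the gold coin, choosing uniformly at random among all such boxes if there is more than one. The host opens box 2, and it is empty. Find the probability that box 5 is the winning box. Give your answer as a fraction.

4/31

Consider each possible location of the gold coin in turn.
If it is in box 1 (prior 1/5): the host has 3 equally likely choices, so probability 1/3; weight (1/5)·(1/3) = 1/15.
If it is in box 2 (prior 1/10): the host opened box 2, so this case is ruled out; weight (1/10)·0 = 0.
If it is in box 3 (prior 1/2): the host has 4 equally likely choices, so probability 1/4; weight (1/2)·(1/4) = 1/8.
If it is in either of boxes 4 and 5 (prior 1/10 each): the host has 3 equally likely choices, so probability 1/3; weight (1/10)·(1/3) = 1/30 each.
The weights sum to 31/120.
So P(the gold coin in box 5 | the host opened box 2) = (1/30) / (31/120) = 4/31.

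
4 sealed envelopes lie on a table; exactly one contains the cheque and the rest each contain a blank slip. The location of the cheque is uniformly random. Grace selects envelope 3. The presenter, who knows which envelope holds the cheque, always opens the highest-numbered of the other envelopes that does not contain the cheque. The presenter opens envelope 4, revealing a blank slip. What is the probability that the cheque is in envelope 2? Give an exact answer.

1/3

Apply Bayes' rule, conditioning on where the cheque actually is.
If it is in any of envelopes 1, 2, and 3 (prior 1/4 each): envelope 4 is the highest-numbered option available, probability 1; weight (1/4)·1 = 1/4 each.
If it is in envelope 4 (prior 1/4): the presenter opened envelope 4, so this case is ruled out; weight (1/4)·0 = 0.
The weights sum to 3/4.
So P(the cheque in envelope 2 | the presenter opened envelope 4) = (1/4) / (3/4) = 1/3.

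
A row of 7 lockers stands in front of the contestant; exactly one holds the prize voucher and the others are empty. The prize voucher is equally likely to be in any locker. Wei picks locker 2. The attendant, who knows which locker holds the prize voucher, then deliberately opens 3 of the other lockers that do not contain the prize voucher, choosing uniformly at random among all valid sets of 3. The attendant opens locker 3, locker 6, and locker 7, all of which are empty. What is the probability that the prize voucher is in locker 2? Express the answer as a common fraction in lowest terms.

Condition on the true location of the prize voucher.
If it is in any of lockers 1, 4, and 5 (prior 1/7 each): the attendant has 10 equally likely choices, so probability 1/10; weight (1/7)·(1/10) = 1/70 each.
If it is in locker 2 (prior 1/7): the attendant has 20 equally likely choices, so probability 1/20; weight (1/7)·(1/20) = 1/140.
If it is in any of lockers 3, 6, and 7 (prior 1/7 each): that locker was opened and seen not to hold the prize — ruled out; weight (1/7)·0 = 0 each.
The weights sum to 1/20.
So P(the prize voucher in locker 2 | the attendant opened locker 3, locker 6, and locker 7) = (1/140) / (1/20) = 1/7.

1/7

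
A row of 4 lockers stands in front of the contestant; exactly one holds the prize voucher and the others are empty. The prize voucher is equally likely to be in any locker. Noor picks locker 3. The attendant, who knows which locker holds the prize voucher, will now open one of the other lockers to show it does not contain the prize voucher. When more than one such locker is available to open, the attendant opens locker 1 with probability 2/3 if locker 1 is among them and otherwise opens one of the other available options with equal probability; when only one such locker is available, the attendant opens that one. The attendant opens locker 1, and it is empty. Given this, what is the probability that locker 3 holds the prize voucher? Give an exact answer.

1/3

Apply Bayes' rule, conditioning on where the prize voucher actually is.
If it is in locker 1 (prior 1/4): the attendant opened locker 1, so this case is ruled out; weight (1/4)·0 = 0.
If it is in any of lockers 2, 3, and 4 (prior 1/4 each): locker 1 is available, opened with probability 2/3; weight (1/4)·(2/3) = 1/6 each.
The weights sum to 1/2.
So P(the prize voucher in locker 3 | the attendant opened locker 1) = (1/6) / (1/2) = 1/3.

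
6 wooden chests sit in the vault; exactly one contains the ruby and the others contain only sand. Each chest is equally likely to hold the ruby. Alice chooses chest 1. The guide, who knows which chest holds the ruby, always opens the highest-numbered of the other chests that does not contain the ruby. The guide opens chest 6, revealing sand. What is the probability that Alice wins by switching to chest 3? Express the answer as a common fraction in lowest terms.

1/5

Consider each possible location of the ruby in turn.
If it is in any of chests 1, 2, 3, 4, and 5 (prior 1/6 each): chest 6 is the highest-numbered option available, probability 1; weight (1/6)·1 = 1/6 each.
If it is in chest 6 (prior 1/6): the guide opened chest 6, so this case is ruled out; weight (1/6)·0 = 0.
The weights sum to 5/6.
So P(the ruby in chest 3 | the guide opened chest 6) = (1/6) / (5/6) = 1/5.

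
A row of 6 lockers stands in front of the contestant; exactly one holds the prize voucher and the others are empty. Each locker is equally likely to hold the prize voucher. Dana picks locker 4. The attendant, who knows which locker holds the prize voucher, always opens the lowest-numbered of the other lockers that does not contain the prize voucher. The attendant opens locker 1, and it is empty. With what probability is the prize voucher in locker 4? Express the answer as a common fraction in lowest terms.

Apply Bayes' rule, conditioning on where the prize voucher actually is.
If it is in locker 1 (prior 1/6): the attendant opened locker 1, so this case is ruled out; weight (1/6)·0 = 0.
If it is in any of lockers 2, 3, 4, 5, and 6 (prior 1/6 each): locker 1 is the lowest-numbered option available, probability 1; weight (1/6)·1 = 1/6 each.
The weights sum to 5/6.
So P(the prize voucher in locker 4 | the attendant opened locker 1) = (1/6) / (5/6) = 1/5.

1/5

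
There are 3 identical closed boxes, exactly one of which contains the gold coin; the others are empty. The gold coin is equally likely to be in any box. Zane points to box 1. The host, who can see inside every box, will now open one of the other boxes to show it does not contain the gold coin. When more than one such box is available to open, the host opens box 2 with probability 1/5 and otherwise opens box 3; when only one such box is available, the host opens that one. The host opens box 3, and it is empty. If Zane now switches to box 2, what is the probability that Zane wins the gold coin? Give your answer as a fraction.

Condition on the true location of the gold coin.
If it is in box 1 (prior 1/3): box 2 is available but not opened, probability 4/5; weight (1/3)·(4/5) = 4/15.
If it is in box 2 (prior 1/3): only box 3 is available, probability 1; weight (1/3)·1 = 1/3.
If it is in box 3 (prior 1/3): the host opened box 3, so this case is ruled out; weight (1/3)·0 = 0.
The weights sum to 3/5.
So P(the gold coin in box 2 | the host opened box 3) = (1/3) / (3/5) = 5/9.

5/9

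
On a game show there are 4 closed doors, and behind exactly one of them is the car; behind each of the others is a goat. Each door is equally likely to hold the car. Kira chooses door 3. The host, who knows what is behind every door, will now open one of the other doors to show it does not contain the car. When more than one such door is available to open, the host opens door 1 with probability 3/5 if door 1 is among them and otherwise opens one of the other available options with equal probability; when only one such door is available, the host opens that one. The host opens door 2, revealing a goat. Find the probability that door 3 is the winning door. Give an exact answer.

2/11

Condition on the true location of the car.
If it is behind door 1 (prior 1/4): door 1 holds the prize so is unavailable; the host chooses uniformly among the 2 others, probability 1/2; weight (1/4)·(1/2) = 1/8.
If it is behind door 2 (prior 1/4): the host opened door 2, so this case is ruled out; weight (1/4)·0 = 0.
If it is behind door 3 (prior 1/4): door 1 is available but not opened; door 2 gets probability (1 − 3/5)/2 = 1/5; weight (1/4)·(1/5) = 1/20.
If it is behind door 4 (prior 1/4): door 1 is available but not opened, probability 2/5; weight (1/4)·(2/5) = 1/10.
The weights sum to 11/40.
So P(the car behind door 3 | the host opened door 2) = (1/20) / (11/40) = 2/11.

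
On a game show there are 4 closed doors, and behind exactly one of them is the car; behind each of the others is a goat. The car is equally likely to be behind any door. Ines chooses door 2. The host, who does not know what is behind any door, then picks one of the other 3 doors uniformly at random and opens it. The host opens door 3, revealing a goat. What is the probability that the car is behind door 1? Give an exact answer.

Consider each possible location of the car in turn.
If it is behind any of doors 1, 2, and 4 (prior 1/4 each): the host picks door 3 with probability 1/3 regardless, and it is not the prize; weight (1/4)·(1/3) = 1/12 each.
If it is behind door 3 (prior 1/4): the host opened door 3, so this case is ruled out; weight (1/4)·0 = 0.
The weights sum to 1/4.
So P(the car behind door 1 | the host opened door 3) = (1/12) / (1/4) = 1/3.

1/3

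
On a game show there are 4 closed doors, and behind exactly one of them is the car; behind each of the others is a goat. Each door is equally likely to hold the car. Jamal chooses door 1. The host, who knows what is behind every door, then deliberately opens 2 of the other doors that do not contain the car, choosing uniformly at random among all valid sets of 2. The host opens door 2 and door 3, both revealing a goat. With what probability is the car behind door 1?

1/4

Condition on the true location of the car.
If it is behind door 1 (prior 1/4): the host has 3 equally likely choices, so probability 1/3; weight (1/4)·(1/3) = 1/12.
If it is behind either of doors 2 and 3 (prior 1/4 each): that door was opened and seen not to hold the prize — ruled out; weight (1/4)·0 = 0 each.
If it is behind door 4 (prior 1/4): the host has no choice, probability 1; weight (1/4)·1 = 1/4.
The weights sum to 1/3.
So P(the car behind door 1 | the host opened door 2 and door 3) = (1/12) / (1/3) = 1/4.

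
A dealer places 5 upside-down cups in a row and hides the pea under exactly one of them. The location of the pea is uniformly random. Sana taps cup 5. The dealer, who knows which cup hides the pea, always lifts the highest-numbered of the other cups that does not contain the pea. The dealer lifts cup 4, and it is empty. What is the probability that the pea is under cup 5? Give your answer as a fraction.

Apply Bayes' rule, conditioning on where the pea actually is.
If it is under any of cups 1, 2, 3, and 5 (prior 1/5 each): cup 4 is the highest-numbered option available, probability 1; weight (1/5)·1 = 1/5 each.
If it is under cup 4 (prior 1/5): the dealer opened cup 4, so this case is ruled out; weight (1/5)·0 = 0.
The weights sum to 4/5.
So P(the pea under cup 5 | the dealer opened cup 4) = (1/5) / (4/5) = 1/4.

1/4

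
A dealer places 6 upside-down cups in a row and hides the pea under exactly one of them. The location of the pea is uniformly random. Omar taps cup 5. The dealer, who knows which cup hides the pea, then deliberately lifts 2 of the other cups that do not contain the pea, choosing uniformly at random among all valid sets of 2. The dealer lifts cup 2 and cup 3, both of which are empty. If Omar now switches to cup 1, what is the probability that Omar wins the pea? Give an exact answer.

Apply Bayes' rule, conditioning on where the pea actually is.
If it is under any of cups 1, 4, and 6 (prior 1/6 each): the dealer has 6 equally likely choices, so probability 1/6; weight (1/6)·(1/6) = 1/36 each.
If it is under either of cups 2 and 3 (prior 1/6 each): that cup was opened and seen not to hold the prize — ruled out; weight (1/6)·0 = 0 each.
If it is under cup 5 (prior 1/6): the dealer has 10 equally likely choices, so probability 1/10; weight (1/6)·(1/10) = 1/60.
The weights sum to 1/10.
So P(the pea under cup 1 | the dealer opened cup 2 and cup 3) = (1/36) / (1/10) = 5/18.

5/18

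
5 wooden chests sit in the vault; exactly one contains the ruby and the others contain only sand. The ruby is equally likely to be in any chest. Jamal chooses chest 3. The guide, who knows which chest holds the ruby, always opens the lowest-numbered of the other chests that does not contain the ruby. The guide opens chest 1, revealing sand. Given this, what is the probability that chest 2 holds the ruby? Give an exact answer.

1/4

Apply Bayes' rule, conditioning on where the ruby actually is.
If it is in chest 1 (prior 1/5): the guide opened chest 1, so this case is ruled out; weight (1/5)·0 = 0.
If it is in any of chests 2, 3, 4, and 5 (prior 1/5 each): chest 1 is the lowest-numbered option available, probability 1; weight (1/5)·1 = 1/5 each.
The weights sum to 4/5.
So P(the ruby in chest 2 | the guide opened chest 1) = (1/5) / (4/5) = 1/4.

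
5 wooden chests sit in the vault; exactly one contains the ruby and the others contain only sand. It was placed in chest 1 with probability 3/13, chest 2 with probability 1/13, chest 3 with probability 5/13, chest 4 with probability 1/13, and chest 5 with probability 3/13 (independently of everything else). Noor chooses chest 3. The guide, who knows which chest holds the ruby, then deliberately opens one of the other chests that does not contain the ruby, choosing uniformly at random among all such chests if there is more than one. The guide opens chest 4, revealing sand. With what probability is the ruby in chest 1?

Condition on the true location of the ruby.
If it is in either of chests 1 and 5 (prior 3/13 each): the guide has 3 equally likely choices, so probability 1/3; weight (3/13)·(1/3) = 1/13 each.
If it is in chest 2 (prior 1/13): the guide has 3 equally likely choices, so probability 1/3; weight (1/13)·(1/3) = 1/39.
If it is in chest 3 (prior 5/13): the guide has 4 equally likely choices, so probability 1/4; weight (5/13)·(1/4) = 5/52.
If it is in chest 4 (prior 1/13): the guide opened chest 4, so this case is ruled out; weight (1/13)·0 = 0.
The weights sum to 43/156.
So P(the ruby in chest 1 | the guide opened chest 4) = (1/13) / (43/156) = 12/43.

12/43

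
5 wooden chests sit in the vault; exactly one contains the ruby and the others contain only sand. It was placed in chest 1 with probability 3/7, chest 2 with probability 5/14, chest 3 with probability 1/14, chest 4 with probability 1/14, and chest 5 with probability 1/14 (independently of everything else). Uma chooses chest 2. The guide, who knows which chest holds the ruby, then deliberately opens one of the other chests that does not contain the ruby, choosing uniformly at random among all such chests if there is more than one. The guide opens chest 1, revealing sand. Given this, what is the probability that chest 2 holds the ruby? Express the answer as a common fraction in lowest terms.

Consider each possible location of the ruby in turn.
If it is in chest 1 (prior 3/7): the guide opened chest 1, so this case is ruled out; weight (3/7)·0 = 0.
If it is in chest 2 (prior 5/14): the guide has 4 equally likely choices, so probability 1/4; weight (5/14)·(1/4) = 5/56.
If it is in any of chests 3, 4, and 5 (prior 1/14 each): the guide has 3 equally likely choices, so probability 1/3; weight (1/14)·(1/3) = 1/42 each.
The weights sum to 9/56.
So P(the ruby in chest 2 | the guide opened chest 1) = (5/56) / (9/56) = 5/9.

5/9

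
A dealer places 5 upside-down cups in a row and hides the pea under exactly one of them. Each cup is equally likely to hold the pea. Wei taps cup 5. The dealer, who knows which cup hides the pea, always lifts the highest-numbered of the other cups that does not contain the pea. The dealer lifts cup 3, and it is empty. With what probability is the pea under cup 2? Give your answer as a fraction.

0

Apply Bayes' rule, conditioning on where the pea actually is.
If it is under any of cups 1, 2, and 5 (prior 1/5 each): the dealer would have opened cup 4 instead, probability 0; weight (1/5)·0 = 0 each.
If it is under cup 3 (prior 1/5): the dealer opened cup 3, so this case is ruled out; weight (1/5)·0 = 0.
If it is under cup 4 (prior 1/5): cup 3 is the highest-numbered option available, probability 1; weight (1/5)·1 = 1/5.
The weights sum to 1/5.
So P(the pea under cup 2 | the dealer opened cup 3) = 0 / (1/5) = 0.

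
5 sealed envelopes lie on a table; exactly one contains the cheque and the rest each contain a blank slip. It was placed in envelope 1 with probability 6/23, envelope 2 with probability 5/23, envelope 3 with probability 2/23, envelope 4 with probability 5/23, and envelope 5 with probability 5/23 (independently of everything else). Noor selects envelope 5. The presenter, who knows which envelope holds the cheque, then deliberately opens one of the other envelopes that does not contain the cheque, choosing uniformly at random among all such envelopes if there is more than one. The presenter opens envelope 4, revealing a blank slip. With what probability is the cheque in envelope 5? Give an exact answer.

15/67

Consider each possible location of the cheque in turn.
If it is in envelope 1 (prior 6/23): the presenter has 3 equally likely choices, so probability 1/3; weight (6/23)·(1/3) = 2/23.
If it is in envelope 2 (prior 5/23): the presenter has 3 equally likely choices, so probability 1/3; weight (5/23)·(1/3) = 5/69.
If it is in envelope 3 (prior 2/23): the presenter has 3 equally likely choices, so probability 1/3; weight (2/23)·(1/3) = 2/69.
If it is in envelope 4 (prior 5/23): the presenter opened envelope 4, so this case is ruled out; weight (5/23)·0 = 0.
If it is in envelope 5 (prior 5/23): the presenter has 4 equally likely choices, so probability 1/4; weight (5/23)·(1/4) = 5/92.
The weights sum to 67/276.
So P(the cheque in envelope 5 | the presenter opened envelope 4) = (5/92) / (67/276) = 15/67.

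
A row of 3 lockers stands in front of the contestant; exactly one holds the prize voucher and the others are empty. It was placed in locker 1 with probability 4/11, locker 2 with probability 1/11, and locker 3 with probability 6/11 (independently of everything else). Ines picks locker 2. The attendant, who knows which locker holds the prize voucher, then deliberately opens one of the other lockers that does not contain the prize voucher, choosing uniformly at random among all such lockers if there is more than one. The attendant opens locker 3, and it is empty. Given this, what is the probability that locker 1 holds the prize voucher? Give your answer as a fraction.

8/9

Consider each possible location of the prize voucher in turn.
If it is in locker 1 (prior 4/11): the attendant has no choice, probability 1; weight (4/11)·1 = 4/11.
If it is in locker 2 (prior 1/11): the attendant has 2 equally likely choices, so probability 1/2; weight (1/11)·(1/2) = 1/22.
If it is in locker 3 (prior 6/11): the attendant opened locker 3, so this case is ruled out; weight (6/11)·0 = 0.
The weights sum to 9/22.
So P(the prize voucher in locker 1 | the attendant opened locker 3) = (4/11) / (9/22) = 8/9.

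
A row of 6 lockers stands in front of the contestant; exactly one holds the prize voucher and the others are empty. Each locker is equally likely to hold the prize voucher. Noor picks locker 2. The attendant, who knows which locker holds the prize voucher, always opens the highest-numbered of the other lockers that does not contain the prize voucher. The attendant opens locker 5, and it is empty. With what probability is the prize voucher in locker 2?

0

Condition on the true location of the prize voucher.
If it is in any of lockers 1, 2, 3, and 4 (prior 1/6 each): the attendant would have opened locker 6 instead, probability 0; weight (1/6)·0 = 0 each.
If it is in locker 5 (prior 1/6): the attendant opened locker 5, so this case is ruled out; weight (1/6)·0 = 0.
If it is in locker 6 (prior 1/6): locker 5 is the highest-numbered option available, probability 1; weight (1/6)·1 = 1/6.
The weights sum to 1/6.
So P(the prize voucher in locker 2 | the attendant opened locker 5) = 0 / (1/6) = 0.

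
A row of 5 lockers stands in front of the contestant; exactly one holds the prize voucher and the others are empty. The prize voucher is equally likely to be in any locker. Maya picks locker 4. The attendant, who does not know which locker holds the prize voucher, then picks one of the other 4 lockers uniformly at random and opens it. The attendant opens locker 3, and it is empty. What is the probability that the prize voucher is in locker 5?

1/4

Apply Bayes' rule, conditioning on where the prize voucher actually is.
If it is in any of lockers 1, 2, 4, and 5 (prior 1/5 each): the attendant picks locker 3 with probability 1/4 regardless, and it is not the prize; weight (1/5)·(1/4) = 1/20 each.
If it is in locker 3 (prior 1/5): the attendant opened locker 3, so this case is ruled out; weight (1/5)·0 = 0.
The weights sum to 1/5.
So P(the prize voucher in locker 5 | the attendant opened locker 3) = (1/20) / (1/5) = 1/4.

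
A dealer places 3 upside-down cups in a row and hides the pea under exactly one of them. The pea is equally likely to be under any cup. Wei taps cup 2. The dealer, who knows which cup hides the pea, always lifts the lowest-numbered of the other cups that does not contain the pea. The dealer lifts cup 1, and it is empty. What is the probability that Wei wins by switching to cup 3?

1/2

Apply Bayes' rule, conditioning on where the pea actually is.
If it is under cup 1 (prior 1/3): the dealer opened cup 1, so this case is ruled out; weight (1/3)·0 = 0.
If it is under either of cups 2 and 3 (prior 1/3 each): cup 1 is the lowest-numbered option available, probability 1; weight (1/3)·1 = 1/3 each.
The weights sum to 2/3.
So P(the pea under cup 3 | the dealer opened cup 1) = (1/3) / (2/3) = 1/2.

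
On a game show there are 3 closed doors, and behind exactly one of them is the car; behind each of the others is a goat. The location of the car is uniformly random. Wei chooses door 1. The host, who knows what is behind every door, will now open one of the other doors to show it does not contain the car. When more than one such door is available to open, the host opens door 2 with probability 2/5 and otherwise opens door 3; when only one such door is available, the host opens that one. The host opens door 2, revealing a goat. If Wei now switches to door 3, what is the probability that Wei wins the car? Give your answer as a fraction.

5/7

Consider each possible location of the car in turn.
If it is behind door 1 (prior 1/3): door 2 is available, opened with probability 2/5; weight (1/3)·(2/5) = 2/15.
If it is behind door 2 (prior 1/3): the host opened door 2, so this case is ruled out; weight (1/3)·0 = 0.
If it is behind door 3 (prior 1/3): only door 2 is available, probability 1; weight (1/3)·1 = 1/3.
The weights sum to 7/15.
So P(the car behind door 3 | the host opened door 2) = (1/3) / (7/15) = 5/7.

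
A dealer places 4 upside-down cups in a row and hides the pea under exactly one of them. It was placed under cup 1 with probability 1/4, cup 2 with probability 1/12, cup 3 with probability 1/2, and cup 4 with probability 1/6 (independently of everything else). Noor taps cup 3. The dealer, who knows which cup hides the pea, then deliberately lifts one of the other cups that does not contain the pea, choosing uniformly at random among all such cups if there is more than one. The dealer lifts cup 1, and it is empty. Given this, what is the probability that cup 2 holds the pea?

Apply Bayes' rule, conditioning on where the pea actually is.
If it is under cup 1 (prior 1/4): the dealer opened cup 1, so this case is ruled out; weight (1/4)·0 = 0.
If it is under cup 2 (prior 1/12): the dealer has 2 equally likely choices, so probability 1/2; weight (1/12)·(1/2) = 1/24.
If it is under cup 3 (prior 1/2): the dealer has 3 equally likely choices, so probability 1/3; weight (1/2)·(1/3) = 1/6.
If it is under cup 4 (prior 1/6): the dealer has 2 equally likely choices, so probability 1/2; weight (1/6)·(1/2) = 1/12.
The weights sum to 7/24.
So P(the pea under cup 2 | the dealer opened cup 1) = (1/24) / (7/24) = 1/7.

1/7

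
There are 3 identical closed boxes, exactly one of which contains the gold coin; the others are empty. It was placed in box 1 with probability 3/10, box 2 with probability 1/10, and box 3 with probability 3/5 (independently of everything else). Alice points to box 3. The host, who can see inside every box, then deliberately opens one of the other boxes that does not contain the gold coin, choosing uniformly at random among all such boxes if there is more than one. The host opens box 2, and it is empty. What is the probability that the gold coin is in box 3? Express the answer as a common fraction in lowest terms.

1/2

Consider each possible location of the gold coin in turn.
If it is in box 1 (prior 3/10): the host has no choice, probability 1; weight (3/10)·1 = 3/10.
If it is in box 2 (prior 1/10): the host opened box 2, so this case is ruled out; weight (1/10)·0 = 0.
If it is in box 3 (prior 3/5): the host has 2 equally likely choices, so probability 1/2; weight (3/5)·(1/2) = 3/10.
The weights sum to 3/5.
So P(the gold coin in box 3 | the host opened box 2) = (3/10) / (3/5) = 1/2.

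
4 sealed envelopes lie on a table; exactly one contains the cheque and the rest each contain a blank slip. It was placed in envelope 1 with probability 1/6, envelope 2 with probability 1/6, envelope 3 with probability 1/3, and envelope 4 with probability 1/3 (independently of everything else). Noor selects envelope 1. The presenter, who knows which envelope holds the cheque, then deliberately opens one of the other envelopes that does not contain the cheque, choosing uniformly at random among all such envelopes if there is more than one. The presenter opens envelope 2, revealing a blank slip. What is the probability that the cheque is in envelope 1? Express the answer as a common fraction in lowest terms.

Consider each possible location of the cheque in turn.
If it is in envelope 1 (prior 1/6): the presenter has 3 equally likely choices, so probability 1/3; weight (1/6)·(1/3) = 1/18.
If it is in envelope 2 (prior 1/6): the presenter opened envelope 2, so this case is ruled out; weight (1/6)·0 = 0.
If it is in either of envelopes 3 and 4 (prior 1/3 each): the presenter has 2 equally likely choices, so probability 1/2; weight (1/3)·(1/2) = 1/6 each.
The weights sum to 7/18.
So P(the cheque in envelope 1 | the presenter opened envelope 2) = (1/18) / (7/18) = 1/7.

1/7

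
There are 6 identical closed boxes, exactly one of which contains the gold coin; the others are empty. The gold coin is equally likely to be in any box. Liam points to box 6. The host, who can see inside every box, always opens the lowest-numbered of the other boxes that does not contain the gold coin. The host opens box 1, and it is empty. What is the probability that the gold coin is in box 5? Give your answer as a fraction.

Condition on the true location of the gold coin.
If it is in box 1 (prior 1/6): the host opened box 1, so this case is ruled out; weight (1/6)·0 = 0.
If it is in any of boxes 2, 3, 4, 5, and 6 (prior 1/6 each): box 1 is the lowest-numbered option available, probability 1; weight (1/6)·1 = 1/6 each.
The weights sum to 5/6.
So P(the gold coin in box 5 | the host opened box 1) = (1/6) / (5/6) = 1/5.

1/5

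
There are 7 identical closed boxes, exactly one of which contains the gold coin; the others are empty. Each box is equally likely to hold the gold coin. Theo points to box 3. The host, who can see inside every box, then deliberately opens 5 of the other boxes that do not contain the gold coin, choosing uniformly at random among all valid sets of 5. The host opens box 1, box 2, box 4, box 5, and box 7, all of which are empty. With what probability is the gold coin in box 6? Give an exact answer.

6/7

Condition on the true location of the gold coin.
If it is in any of boxes 1, 2, 4, 5, and 7 (prior 1/7 each): that box was opened and seen not to hold the prize — ruled out; weight (1/7)·0 = 0 each.
If it is in box 3 (prior 1/7): the host has 6 equally likely choices, so probability 1/6; weight (1/7)·(1/6) = 1/42.
If it is in box 6 (prior 1/7): the host has no choice, probability 1; weight (1/7)·1 = 1/7.
The weights sum to 1/6.
So P(the gold coin in box 6 | the host opened box 1, box 2, box 4, box 5, and box 7) = (1/7) / (1/6) = 6/7.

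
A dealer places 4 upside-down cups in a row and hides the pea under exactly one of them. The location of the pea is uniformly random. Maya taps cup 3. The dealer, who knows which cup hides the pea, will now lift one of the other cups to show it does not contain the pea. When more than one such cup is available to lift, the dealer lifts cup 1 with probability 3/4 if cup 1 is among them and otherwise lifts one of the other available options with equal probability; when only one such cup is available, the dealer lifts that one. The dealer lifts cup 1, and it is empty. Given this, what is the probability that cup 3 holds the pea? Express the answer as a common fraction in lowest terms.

Consider each possible location of the pea in turn.
If it is under cup 1 (prior 1/4): the dealer opened cup 1, so this case is ruled out; weight (1/4)·0 = 0.
If it is under any of cups 2, 3, and 4 (prior 1/4 each): cup 1 is available, opened with probability 3/4; weight (1/4)·(3/4) = 3/16 each.
The weights sum to 9/16.
So P(the pea under cup 3 | the dealer opened cup 1) = (3/16) / (9/16) = 1/3.

1/3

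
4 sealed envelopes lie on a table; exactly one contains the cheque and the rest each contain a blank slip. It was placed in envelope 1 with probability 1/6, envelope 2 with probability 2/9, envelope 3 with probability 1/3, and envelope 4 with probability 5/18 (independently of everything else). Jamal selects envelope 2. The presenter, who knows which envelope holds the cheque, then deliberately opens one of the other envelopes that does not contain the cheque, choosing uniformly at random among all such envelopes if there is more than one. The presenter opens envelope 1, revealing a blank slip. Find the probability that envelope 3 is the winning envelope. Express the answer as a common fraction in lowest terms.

Apply Bayes' rule, conditioning on where the cheque actually is.
If it is in envelope 1 (prior 1/6): the presenter opened envelope 1, so this case is ruled out; weight (1/6)·0 = 0.
If it is in envelope 2 (prior 2/9): the presenter has 3 equally likely choices, so probability 1/3; weight (2/9)·(1/3) = 2/27.
If it is in envelope 3 (prior 1/3): the presenter has 2 equally likely choices, so probability 1/2; weight (1/3)·(1/2) = 1/6.
If it is in envelope 4 (prior 5/18): the presenter has 2 equally likely choices, so probability 1/2; weight (5/18)·(1/2) = 5/36.
The weights sum to 41/108.
So P(the cheque in envelope 3 | the presenter opened envelope 1) = (1/6) / (41/108) = 18/41.

18/41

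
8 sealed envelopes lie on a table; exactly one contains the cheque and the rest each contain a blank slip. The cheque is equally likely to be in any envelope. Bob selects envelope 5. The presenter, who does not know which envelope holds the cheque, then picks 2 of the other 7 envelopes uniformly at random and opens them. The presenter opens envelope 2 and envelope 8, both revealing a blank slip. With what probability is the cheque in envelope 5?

Consider each possible location of the cheque in turn.
If it is in any of envelopes 1, 3, 4, 5, 6, and 7 (prior 1/8 each): the presenter picks exactly this set with probability 1/21 regardless, and none is the prize; weight (1/8)·(1/21) = 1/168 each.
If it is in either of envelopes 2 and 8 (prior 1/8 each): that envelope was opened and seen not to hold the prize — ruled out; weight (1/8)·0 = 0 each.
The weights sum to 1/28.
So P(the cheque in envelope 5 | the presenter opened envelope 2 and envelope 8) = (1/168) / (1/28) = 1/6.

1/6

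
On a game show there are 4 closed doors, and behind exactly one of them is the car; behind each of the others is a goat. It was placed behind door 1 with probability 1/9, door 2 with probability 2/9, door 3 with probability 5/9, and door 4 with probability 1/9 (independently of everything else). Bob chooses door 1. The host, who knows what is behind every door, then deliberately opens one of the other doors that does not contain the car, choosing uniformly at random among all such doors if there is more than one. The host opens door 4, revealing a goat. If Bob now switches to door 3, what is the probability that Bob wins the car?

15/23

Condition on the true location of the car.
If it is behind door 1 (prior 1/9): the host has 3 equally likely choices, so probability 1/3; weight (1/9)·(1/3) = 1/27.
If it is behind door 2 (prior 2/9): the host has 2 equally likely choices, so probability 1/2; weight (2/9)·(1/2) = 1/9.
If it is behind door 3 (prior 5/9): the host has 2 equally likely choices, so probability 1/2; weight (5/9)·(1/2) = 5/18.
If it is behind door 4 (prior 1/9): the host opened door 4, so this case is ruled out; weight (1/9)·0 = 0.
The weights sum to 23/54.
So P(the car behind door 3 | the host opened door 4) = (5/18) / (23/54) = 15/23.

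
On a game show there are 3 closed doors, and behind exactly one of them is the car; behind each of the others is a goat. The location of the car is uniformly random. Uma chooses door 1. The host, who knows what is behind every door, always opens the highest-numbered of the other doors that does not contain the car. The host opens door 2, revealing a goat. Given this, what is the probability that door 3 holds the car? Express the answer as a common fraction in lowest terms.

1

Consider each possible location of the car in turn.
If it is behind door 1 (prior 1/3): the host would have opened door 3 instead, probability 0; weight (1/3)·0 = 0.
If it is behind door 2 (prior 1/3): the host opened door 2, so this case is ruled out; weight (1/3)·0 = 0.
If it is behind door 3 (prior 1/3): door 2 is the highest-numbered option available, probability 1; weight (1/3)·1 = 1/3.
The weights sum to 1/3.
So P(the car behind door 3 | the host opened door 2) = (1/3) / (1/3) = 1.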